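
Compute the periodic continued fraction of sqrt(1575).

[39; (1, 2, 5, 2, 1, 78)]

Write x_i = (sqrt(1575) + m_i)/d_i with (m_0, d_0) = (0, 1). a_0 = floor(sqrt(1575)) = 39, since 39^2 = 1521 <= 1575 < 1600 = 40^2.
Iterate m_{i+1} = d_i*a_i - m_i, d_{i+1} = (1575 - m_{i+1}^2)/d_i, a_{i+1} = floor((a_0 + m_{i+1})/d_{i+1}):
  m_1 = 1*39 - 0 = 39, d_1 = (1575 - 39^2)/1 = 54/1 = 54, a_1 = floor((39 + 39)/54) = 1.
  m_2 = 54*1 - 39 = 15, d_2 = (1575 - 15^2)/54 = 1350/54 = 25, a_2 = floor((39 + 15)/25) = 2.
  m_3 = 25*2 - 15 = 35, d_3 = (1575 - 35^2)/25 = 350/25 = 14, a_3 = floor((39 + 35)/14) = 5.
  m_4 = 14*5 - 35 = 35, d_4 = (1575 - 35^2)/14 = 350/14 = 25, a_4 = floor((39 + 35)/25) = 2.
  m_5 = 25*2 - 35 = 15, d_5 = (1575 - 15^2)/25 = 1350/25 = 54, a_5 = floor((39 + 15)/54) = 1.
  m_6 = 54*1 - 15 = 39, d_6 = (1575 - 39^2)/54 = 54/54 = 1, a_6 = floor((39 + 39)/1) = 78.
  m_7 = 1*78 - 39 = 39, d_7 = (1575 - 39^2)/1 = 54/1 = 54: (m_7, d_7) = (m_1, d_1) = (39, 54), so from here the quotients repeat a_1, ..., a_6; the period length is 6.
Hence the expansion of sqrt(1575) is a_0 = 39 followed by the repeating block 1, 2, 5, 2, 1, 78 (period 6).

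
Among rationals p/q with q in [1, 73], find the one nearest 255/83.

Expand x = 255/83 as a continued fraction with the Euclidean algorithm:
  255 = 3*83 + 6, so a_0 = 3.
  83 = 13*6 + 5, so a_1 = 13.
  6 = 1*5 + 1, so a_2 = 1.
  5 = 5*1 + 0, so a_3 = 5.
so x = [3; 13, 1, 5].
Convergents (p_i = a_i*p_{i-1} + p_{i-2}, q_i = a_i*q_{i-1} + q_{i-2} with p_{-2}=0, p_{-1}=1, q_{-2}=1, q_{-1}=0), until the denominator exceeds 73:
  i=0: a_0=3, p_0 = 3*1 + 0 = 3, q_0 = 3*0 + 1 = 1.
  i=1: a_1=13, p_1 = 13*3 + 1 = 40, q_1 = 13*1 + 0 = 13.
  i=2: a_2=1, p_2 = 1*40 + 3 = 43, q_2 = 1*13 + 1 = 14.
  i=3: a_3=5, p_3 = 5*43 + 40 = 255, q_3 = 5*14 + 13 = 83.
q_3 = 83 > 73, so the last convergent with denominator <= 73 is p_2/q_2 = 43/14.
The closest fraction with denominator <= 73 is either p_2/q_2 or the intermediate fraction (k*p_2 + p_1)/(k*q_2 + q_1) with the largest k >= 1 whose denominator stays <= 73; these approach x as k grows, and every other convergent or intermediate fraction in range is farther away.
Largest k: floor((73 - q_1)/q_2) = floor((73 - 13)/14) = 4.
That gives (4*43 + 40)/(4*14 + 13) = 212/69.
Compare the errors: |x - 43/14| = |255*14 - 43*83|/(83*14) = 1/1162, and |x - 212/69| = |255*69 - 212*83|/(83*69) = 1/5727.
Cross-multiplying, 1*1162 = 1162 < 5727 = 1*5727, so 1/5727 is smaller: the intermediate fraction 212/69 is closer to x than 43/14.

212/69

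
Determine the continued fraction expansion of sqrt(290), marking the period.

Write x_i = (sqrt(290) + m_i)/d_i with (m_0, d_0) = (0, 1). a_0 = floor(sqrt(290)) = 17, since 17^2 = 289 <= 290 < 324 = 18^2.
Iterate m_{i+1} = d_i*a_i - m_i, d_{i+1} = (290 - m_{i+1}^2)/d_i, a_{i+1} = floor((a_0 + m_{i+1})/d_{i+1}):
  m_1 = 1*17 - 0 = 17, d_1 = (290 - 17^2)/1 = 1/1 = 1, a_1 = floor((17 + 17)/1) = 34.
  m_2 = 1*34 - 17 = 17, d_2 = (290 - 17^2)/1 = 1/1 = 1: (m_2, d_2) = (m_1, d_1) = (17, 1), so from here the quotient a_1 repeats; the period length is 1.
Hence the expansion of sqrt(290) is a_0 = 17 followed by the repeating block 34 (period 1).

[17; (34)]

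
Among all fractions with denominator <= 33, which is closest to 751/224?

Expand x = 751/224 as a continued fraction with the Euclidean algorithm:
  751 = 3*224 + 79, so a_0 = 3.
  224 = 2*79 + 66, so a_1 = 2.
  79 = 1*66 + 13, so a_2 = 1.
  66 = 5*13 + 1, so a_3 = 5.
  13 = 13*1 + 0, so a_4 = 13.
so x = [3; 2, 1, 5, 13].
Convergents (p_i = a_i*p_{i-1} + p_{i-2}, q_i = a_i*q_{i-1} + q_{i-2} with p_{-2}=0, p_{-1}=1, q_{-2}=1, q_{-1}=0), until the denominator exceeds 33:
  i=0: a_0=3, p_0 = 3*1 + 0 = 3, q_0 = 3*0 + 1 = 1.
  i=1: a_1=2, p_1 = 2*3 + 1 = 7, q_1 = 2*1 + 0 = 2.
  i=2: a_2=1, p_2 = 1*7 + 3 = 10, q_2 = 1*2 + 1 = 3.
  i=3: a_3=5, p_3 = 5*10 + 7 = 57, q_3 = 5*3 + 2 = 17.
  i=4: a_4=13, p_4 = 13*57 + 10 = 751, q_4 = 13*17 + 3 = 224.
q_4 = 224 > 33, so the last convergent with denominator <= 33 is p_3/q_3 = 57/17.
The closest fraction with denominator <= 33 is either p_3/q_3 or the intermediate fraction (k*p_3 + p_2)/(k*q_3 + q_2) with the largest k >= 1 whose denominator stays <= 33; these approach x as k grows, and every other convergent or intermediate fraction in range is farther away.
Largest k: floor((33 - q_2)/q_3) = floor((33 - 3)/17) = 1.
That gives (1*57 + 10)/(1*17 + 3) = 67/20.
Compare the errors: |x - 57/17| = |751*17 - 57*224|/(224*17) = 1/3808, and |x - 67/20| = |751*20 - 67*224|/(224*20) = 12/4480.
Cross-multiplying, 1*4480 = 4480 < 45696 = 12*3808, so 1/3808 is smaller: the convergent 57/17 is closer to x than 67/20.

57/17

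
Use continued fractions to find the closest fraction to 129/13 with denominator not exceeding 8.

Expand x = 129/13 as a continued fraction with the Euclidean algorithm:
  129 = 9*13 + 12, so a_0 = 9.
  13 = 1*12 + 1, so a_1 = 1.
  12 = 12*1 + 0, so a_2 = 12.
so x = [9; 1, 12].
Convergents (p_i = a_i*p_{i-1} + p_{i-2}, q_i = a_i*q_{i-1} + q_{i-2} with p_{-2}=0, p_{-1}=1, q_{-2}=1, q_{-1}=0), until the denominator exceeds 8:
  i=0: a_0=9, p_0 = 9*1 + 0 = 9, q_0 = 9*0 + 1 = 1.
  i=1: a_1=1, p_1 = 1*9 + 1 = 10, q_1 = 1*1 + 0 = 1.
  i=2: a_2=12, p_2 = 12*10 + 9 = 129, q_2 = 12*1 + 1 = 13.
q_2 = 13 > 8, so the last convergent with denominator <= 8 is p_1/q_1 = 10/1.
The closest fraction with denominator <= 8 is either p_1/q_1 or the intermediate fraction (k*p_1 + p_0)/(k*q_1 + q_0) with the largest k >= 1 whose denominator stays <= 8; these approach x as k grows, and every other convergent or intermediate fraction in range is farther away.
Largest k: floor((8 - q_0)/q_1) = floor((8 - 1)/1) = 7.
That gives (7*10 + 9)/(7*1 + 1) = 79/8.
Compare the errors: |x - 10/1| = |129*1 - 10*13|/(13*1) = 1/13, and |x - 79/8| = |129*8 - 79*13|/(13*8) = 5/104.
Cross-multiplying, 5*13 = 65 < 104 = 1*104, so 5/104 is smaller: the intermediate fraction 79/8 is closer to x than 10/1.

79/8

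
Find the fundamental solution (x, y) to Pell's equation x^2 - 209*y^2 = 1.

First expand sqrt(209) as a continued fraction. With x_i = (sqrt(209) + m_i)/d_i and (m_0, d_0) = (0, 1): a_0 = floor(sqrt(209)) = 14, since 14^2 = 196 <= 209 < 225 = 15^2.
Iterate m_{i+1} = d_i*a_i - m_i, d_{i+1} = (209 - m_{i+1}^2)/d_i, a_{i+1} = floor((a_0 + m_{i+1})/d_{i+1}):
  m_1 = 1*14 - 0 = 14, d_1 = (209 - 14^2)/1 = 13/1 = 13, a_1 = floor((14 + 14)/13) = 2.
  m_2 = 13*2 - 14 = 12, d_2 = (209 - 12^2)/13 = 65/13 = 5, a_2 = floor((14 + 12)/5) = 5.
  m_3 = 5*5 - 12 = 13, d_3 = (209 - 13^2)/5 = 40/5 = 8, a_3 = floor((14 + 13)/8) = 3.
  m_4 = 8*3 - 13 = 11, d_4 = (209 - 11^2)/8 = 88/8 = 11, a_4 = floor((14 + 11)/11) = 2.
  m_5 = 11*2 - 11 = 11, d_5 = (209 - 11^2)/11 = 88/11 = 8, a_5 = floor((14 + 11)/8) = 3.
  m_6 = 8*3 - 11 = 13, d_6 = (209 - 13^2)/8 = 40/8 = 5, a_6 = floor((14 + 13)/5) = 5.
  m_7 = 5*5 - 13 = 12, d_7 = (209 - 12^2)/5 = 65/5 = 13, a_7 = floor((14 + 12)/13) = 2.
  m_8 = 13*2 - 12 = 14, d_8 = (209 - 14^2)/13 = 13/13 = 1, a_8 = floor((14 + 14)/1) = 28.
  m_9 = 1*28 - 14 = 14, d_9 = (209 - 14^2)/1 = 13/1 = 13: (m_9, d_9) = (m_1, d_1) = (14, 13), so from here the quotients repeat a_1, ..., a_8; the period length is 8.
So sqrt(209) = [14; (2, 5, 3, 2, 3, 5, 2, 28)] with period length k = 8.
k is even, so the fundamental solution of x^2 - 209y^2 = 1 is (p_{k-1}, q_{k-1}) = (p_7, q_7); compute convergents through index 7.
Convergents (p_i = a_i*p_{i-1} + p_{i-2}, q_i = a_i*q_{i-1} + q_{i-2} with p_{-2}=0, p_{-1}=1, q_{-2}=1, q_{-1}=0):
  i=0: a_0=14, p_0 = 14*1 + 0 = 14, q_0 = 14*0 + 1 = 1.
  i=1: a_1=2, p_1 = 2*14 + 1 = 29, q_1 = 2*1 + 0 = 2.
  i=2: a_2=5, p_2 = 5*29 + 14 = 159, q_2 = 5*2 + 1 = 11.
  i=3: a_3=3, p_3 = 3*159 + 29 = 506, q_3 = 3*11 + 2 = 35.
  i=4: a_4=2, p_4 = 2*506 + 159 = 1171, q_4 = 2*35 + 11 = 81.
  i=5: a_5=3, p_5 = 3*1171 + 506 = 4019, q_5 = 3*81 + 35 = 278.
  i=6: a_6=5, p_6 = 5*4019 + 1171 = 21266, q_6 = 5*278 + 81 = 1471.
  i=7: a_7=2, p_7 = 2*21266 + 4019 = 46551, q_7 = 2*1471 + 278 = 3220.
Check: 46551^2 - 209*3220^2 = 2166995601 - 2166995600 = 1, so (x, y) = (46551, 3220) solves the equation, and by the theorem it is the least positive solution.

(x, y) = (46551, 3220)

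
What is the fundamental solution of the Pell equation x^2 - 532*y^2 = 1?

First expand sqrt(532) as a continued fraction. With x_i = (sqrt(532) + m_i)/d_i and (m_0, d_0) = (0, 1): a_0 = floor(sqrt(532)) = 23, since 23^2 = 529 <= 532 < 576 = 24^2.
Iterate m_{i+1} = d_i*a_i - m_i, d_{i+1} = (532 - m_{i+1}^2)/d_i, a_{i+1} = floor((a_0 + m_{i+1})/d_{i+1}):
  m_1 = 1*23 - 0 = 23, d_1 = (532 - 23^2)/1 = 3/1 = 3, a_1 = floor((23 + 23)/3) = 15.
  m_2 = 3*15 - 23 = 22, d_2 = (532 - 22^2)/3 = 48/3 = 16, a_2 = floor((23 + 22)/16) = 2.
  m_3 = 16*2 - 22 = 10, d_3 = (532 - 10^2)/16 = 432/16 = 27, a_3 = floor((23 + 10)/27) = 1.
  m_4 = 27*1 - 10 = 17, d_4 = (532 - 17^2)/27 = 243/27 = 9, a_4 = floor((23 + 17)/9) = 4.
  m_5 = 9*4 - 17 = 19, d_5 = (532 - 19^2)/9 = 171/9 = 19, a_5 = floor((23 + 19)/19) = 2.
  m_6 = 19*2 - 19 = 19, d_6 = (532 - 19^2)/19 = 171/19 = 9, a_6 = floor((23 + 19)/9) = 4.
  m_7 = 9*4 - 19 = 17, d_7 = (532 - 17^2)/9 = 243/9 = 27, a_7 = floor((23 + 17)/27) = 1.
  m_8 = 27*1 - 17 = 10, d_8 = (532 - 10^2)/27 = 432/27 = 16, a_8 = floor((23 + 10)/16) = 2.
  m_9 = 16*2 - 10 = 22, d_9 = (532 - 22^2)/16 = 48/16 = 3, a_9 = floor((23 + 22)/3) = 15.
  m_10 = 3*15 - 22 = 23, d_10 = (532 - 23^2)/3 = 3/3 = 1, a_10 = floor((23 + 23)/1) = 46.
  m_11 = 1*46 - 23 = 23, d_11 = (532 - 23^2)/1 = 3/1 = 3: (m_11, d_11) = (m_1, d_1) = (23, 3), so from here the quotients repeat a_1, ..., a_10; the period length is 10.
So sqrt(532) = [23; (15, 2, 1, 4, 2, 4, 1, 2, 15, 46)] with period length k = 10.
k is even, so the fundamental solution of x^2 - 532y^2 = 1 is (p_{k-1}, q_{k-1}) = (p_9, q_9); compute convergents through index 9.
Convergents (p_i = a_i*p_{i-1} + p_{i-2}, q_i = a_i*q_{i-1} + q_{i-2} with p_{-2}=0, p_{-1}=1, q_{-2}=1, q_{-1}=0):
  i=0: a_0=23, p_0 = 23*1 + 0 = 23, q_0 = 23*0 + 1 = 1.
  i=1: a_1=15, p_1 = 15*23 + 1 = 346, q_1 = 15*1 + 0 = 15.
  i=2: a_2=2, p_2 = 2*346 + 23 = 715, q_2 = 2*15 + 1 = 31.
  i=3: a_3=1, p_3 = 1*715 + 346 = 1061, q_3 = 1*31 + 15 = 46.
  i=4: a_4=4, p_4 = 4*1061 + 715 = 4959, q_4 = 4*46 + 31 = 215.
  i=5: a_5=2, p_5 = 2*4959 + 1061 = 10979, q_5 = 2*215 + 46 = 476.
  i=6: a_6=4, p_6 = 4*10979 + 4959 = 48875, q_6 = 4*476 + 215 = 2119.
  i=7: a_7=1, p_7 = 1*48875 + 10979 = 59854, q_7 = 1*2119 + 476 = 2595.
  i=8: a_8=2, p_8 = 2*59854 + 48875 = 168583, q_8 = 2*2595 + 2119 = 7309.
  i=9: a_9=15, p_9 = 15*168583 + 59854 = 2588599, q_9 = 15*7309 + 2595 = 112230.
Check: 2588599^2 - 532*112230^2 = 6700844782801 - 6700844782800 = 1, so (x, y) = (2588599, 112230) solves the equation, and by the theorem it is the least positive solution.

(x, y) = (2588599, 112230)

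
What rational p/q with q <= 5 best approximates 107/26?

Expand x = 107/26 as a continued fraction with the Euclidean algorithm:
  107 = 4*26 + 3, so a_0 = 4.
  26 = 8*3 + 2, so a_1 = 8.
  3 = 1*2 + 1, so a_2 = 1.
  2 = 2*1 + 0, so a_3 = 2.
so x = [4; 8, 1, 2].
Convergents (p_i = a_i*p_{i-1} + p_{i-2}, q_i = a_i*q_{i-1} + q_{i-2} with p_{-2}=0, p_{-1}=1, q_{-2}=1, q_{-1}=0), until the denominator exceeds 5:
  i=0: a_0=4, p_0 = 4*1 + 0 = 4, q_0 = 4*0 + 1 = 1.
  i=1: a_1=8, p_1 = 8*4 + 1 = 33, q_1 = 8*1 + 0 = 8.
q_1 = 8 > 5, so the last convergent with denominator <= 5 is p_0/q_0 = 4/1.
The closest fraction with denominator <= 5 is either p_0/q_0 or the intermediate fraction (k*p_0 + p_{-1})/(k*q_0 + q_{-1}) with the largest k >= 1 whose denominator stays <= 5; these approach x as k grows, and every other convergent or intermediate fraction in range is farther away.
Largest k: floor((5 - q_{-1})/q_0) = floor((5 - 0)/1) = 5 (using the seeds p_{-1} = 1, q_{-1} = 0).
That gives (5*4 + 1)/(5*1 + 0) = 21/5.
Compare the errors: |x - 4/1| = |107*1 - 4*26|/(26*1) = 3/26, and |x - 21/5| = |107*5 - 21*26|/(26*5) = 11/130.
Cross-multiplying, 11*26 = 286 < 390 = 3*130, so 11/130 is smaller: the intermediate fraction 21/5 is closer to x than 4/1.

21/5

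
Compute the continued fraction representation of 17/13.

[1; 3, 4]

Run the Euclidean algorithm on 17 and 13; the successive quotients are the partial quotients a_0, a_1, ... (each step inverts the fractional part left over by the previous one):
  17 = 1*13 + 4, so a_0 = 1.
  13 = 3*4 + 1, so a_1 = 3.
  4 = 4*1 + 0, so a_2 = 4.
The remainder reaches 0 after 3 divisions, so the expansion has 3 partial quotients, read off in order.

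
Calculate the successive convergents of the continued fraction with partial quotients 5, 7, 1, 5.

Using the convergent recurrence p_i = a_i*p_{i-1} + p_{i-2}, q_i = a_i*q_{i-1} + q_{i-2} with p_{-2}=0, p_{-1}=1, q_{-2}=1, q_{-1}=0:
  i=0: a_0=5, p_0 = 5*1 + 0 = 5, q_0 = 5*0 + 1 = 1.
  i=1: a_1=7, p_1 = 7*5 + 1 = 36, q_1 = 7*1 + 0 = 7.
  i=2: a_2=1, p_2 = 1*36 + 5 = 41, q_2 = 1*7 + 1 = 8.
  i=3: a_3=5, p_3 = 5*41 + 36 = 241, q_3 = 5*8 + 7 = 47.

5/1, 36/7, 41/8, 241/47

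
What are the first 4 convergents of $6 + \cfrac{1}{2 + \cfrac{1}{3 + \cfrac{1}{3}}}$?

6/1, 13/2, 45/7, 148/23

Using the convergent recurrence p_i = a_i*p_{i-1} + p_{i-2}, q_i = a_i*q_{i-1} + q_{i-2} with p_{-2}=0, p_{-1}=1, q_{-2}=1, q_{-1}=0:
  i=0: a_0=6, p_0 = 6*1 + 0 = 6, q_0 = 6*0 + 1 = 1.
  i=1: a_1=2, p_1 = 2*6 + 1 = 13, q_1 = 2*1 + 0 = 2.
  i=2: a_2=3, p_2 = 3*13 + 6 = 45, q_2 = 3*2 + 1 = 7.
  i=3: a_3=3, p_3 = 3*45 + 13 = 148, q_3 = 3*7 + 2 = 23.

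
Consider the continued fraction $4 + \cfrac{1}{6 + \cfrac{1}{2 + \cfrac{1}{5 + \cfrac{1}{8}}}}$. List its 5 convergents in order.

4/1, 25/6, 54/13, 295/71, 2414/581

Using the convergent recurrence p_i = a_i*p_{i-1} + p_{i-2}, q_i = a_i*q_{i-1} + q_{i-2} with p_{-2}=0, p_{-1}=1, q_{-2}=1, q_{-1}=0:
  i=0: a_0=4, p_0 = 4*1 + 0 = 4, q_0 = 4*0 + 1 = 1.
  i=1: a_1=6, p_1 = 6*4 + 1 = 25, q_1 = 6*1 + 0 = 6.
  i=2: a_2=2, p_2 = 2*25 + 4 = 54, q_2 = 2*6 + 1 = 13.
  i=3: a_3=5, p_3 = 5*54 + 25 = 295, q_3 = 5*13 + 6 = 71.
  i=4: a_4=8, p_4 = 8*295 + 54 = 2414, q_4 = 8*71 + 13 = 581.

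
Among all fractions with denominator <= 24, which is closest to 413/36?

Expand x = 413/36 as a continued fraction with the Euclidean algorithm:
  413 = 11*36 + 17, so a_0 = 11.
  36 = 2*17 + 2, so a_1 = 2.
  17 = 8*2 + 1, so a_2 = 8.
  2 = 2*1 + 0, so a_3 = 2.
so x = [11; 2, 8, 2].
Convergents (p_i = a_i*p_{i-1} + p_{i-2}, q_i = a_i*q_{i-1} + q_{i-2} with p_{-2}=0, p_{-1}=1, q_{-2}=1, q_{-1}=0), until the denominator exceeds 24:
  i=0: a_0=11, p_0 = 11*1 + 0 = 11, q_0 = 11*0 + 1 = 1.
  i=1: a_1=2, p_1 = 2*11 + 1 = 23, q_1 = 2*1 + 0 = 2.
  i=2: a_2=8, p_2 = 8*23 + 11 = 195, q_2 = 8*2 + 1 = 17.
  i=3: a_3=2, p_3 = 2*195 + 23 = 413, q_3 = 2*17 + 2 = 36.
q_3 = 36 > 24, so the last convergent with denominator <= 24 is p_2/q_2 = 195/17.
The closest fraction with denominator <= 24 is either p_2/q_2 or the intermediate fraction (k*p_2 + p_1)/(k*q_2 + q_1) with the largest k >= 1 whose denominator stays <= 24; these approach x as k grows, and every other convergent or intermediate fraction in range is farther away.
Largest k: floor((24 - q_1)/q_2) = floor((24 - 2)/17) = 1.
That gives (1*195 + 23)/(1*17 + 2) = 218/19.
Compare the errors: |x - 195/17| = |413*17 - 195*36|/(36*17) = 1/612, and |x - 218/19| = |413*19 - 218*36|/(36*19) = 1/684.
Cross-multiplying, 1*612 = 612 < 684 = 1*684, so 1/684 is smaller: the intermediate fraction 218/19 is closer to x than 195/17.

218/19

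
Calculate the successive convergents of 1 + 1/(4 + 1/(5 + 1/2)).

Using the convergent recurrence p_i = a_i*p_{i-1} + p_{i-2}, q_i = a_i*q_{i-1} + q_{i-2} with p_{-2}=0, p_{-1}=1, q_{-2}=1, q_{-1}=0:
  i=0: a_0=1, p_0 = 1*1 + 0 = 1, q_0 = 1*0 + 1 = 1.
  i=1: a_1=4, p_1 = 4*1 + 1 = 5, q_1 = 4*1 + 0 = 4.
  i=2: a_2=5, p_2 = 5*5 + 1 = 26, q_2 = 5*4 + 1 = 21.
  i=3: a_3=2, p_3 = 2*26 + 5 = 57, q_3 = 2*21 + 4 = 46.

1/1, 5/4, 26/21, 57/46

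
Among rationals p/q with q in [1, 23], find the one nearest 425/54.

Expand x = 425/54 as a continued fraction with the Euclidean algorithm:
  425 = 7*54 + 47, so a_0 = 7.
  54 = 1*47 + 7, so a_1 = 1.
  47 = 6*7 + 5, so a_2 = 6.
  7 = 1*5 + 2, so a_3 = 1.
  5 = 2*2 + 1, so a_4 = 2.
  2 = 2*1 + 0, so a_5 = 2.
so x = [7; 1, 6, 1, 2, 2].
Convergents (p_i = a_i*p_{i-1} + p_{i-2}, q_i = a_i*q_{i-1} + q_{i-2} with p_{-2}=0, p_{-1}=1, q_{-2}=1, q_{-1}=0), until the denominator exceeds 23:
  i=0: a_0=7, p_0 = 7*1 + 0 = 7, q_0 = 7*0 + 1 = 1.
  i=1: a_1=1, p_1 = 1*7 + 1 = 8, q_1 = 1*1 + 0 = 1.
  i=2: a_2=6, p_2 = 6*8 + 7 = 55, q_2 = 6*1 + 1 = 7.
  i=3: a_3=1, p_3 = 1*55 + 8 = 63, q_3 = 1*7 + 1 = 8.
  i=4: a_4=2, p_4 = 2*63 + 55 = 181, q_4 = 2*8 + 7 = 23.
  i=5: a_5=2, p_5 = 2*181 + 63 = 425, q_5 = 2*23 + 8 = 54.
q_5 = 54 > 23, so the last convergent with denominator <= 23 is p_4/q_4 = 181/23.
The closest fraction with denominator <= 23 is either p_4/q_4 or the intermediate fraction (k*p_4 + p_3)/(k*q_4 + q_3) with the largest k >= 1 whose denominator stays <= 23; these approach x as k grows, and every other convergent or intermediate fraction in range is farther away.
Largest k: floor((23 - q_3)/q_4) = floor((23 - 8)/23) = 0.
Since k = 0, no intermediate fraction beyond p_4/q_4 has denominator <= 23, so the convergent 181/23 is the closest (its error is |425*23 - 181*54|/(54*23) = 1/1242).

181/23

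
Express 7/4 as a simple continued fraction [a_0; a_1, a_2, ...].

[1; 1, 3]

Run the Euclidean algorithm on 7 and 4; the successive quotients are the partial quotients a_0, a_1, ... (each step inverts the fractional part left over by the previous one):
  7 = 1*4 + 3, so a_0 = 1.
  4 = 1*3 + 1, so a_1 = 1.
  3 = 3*1 + 0, so a_2 = 3.
The remainder reaches 0 after 3 divisions, so the expansion has 3 partial quotients, read off in order.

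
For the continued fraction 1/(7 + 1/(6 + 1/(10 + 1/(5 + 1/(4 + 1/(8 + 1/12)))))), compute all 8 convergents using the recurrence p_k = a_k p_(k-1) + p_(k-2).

Using the convergent recurrence p_i = a_i*p_{i-1} + p_{i-2}, q_i = a_i*q_{i-1} + q_{i-2} with p_{-2}=0, p_{-1}=1, q_{-2}=1, q_{-1}=0:
  i=0: a_0=0, p_0 = 0*1 + 0 = 0, q_0 = 0*0 + 1 = 1.
  i=1: a_1=7, p_1 = 7*0 + 1 = 1, q_1 = 7*1 + 0 = 7.
  i=2: a_2=6, p_2 = 6*1 + 0 = 6, q_2 = 6*7 + 1 = 43.
  i=3: a_3=10, p_3 = 10*6 + 1 = 61, q_3 = 10*43 + 7 = 437.
  i=4: a_4=5, p_4 = 5*61 + 6 = 311, q_4 = 5*437 + 43 = 2228.
  i=5: a_5=4, p_5 = 4*311 + 61 = 1305, q_5 = 4*2228 + 437 = 9349.
  i=6: a_6=8, p_6 = 8*1305 + 311 = 10751, q_6 = 8*9349 + 2228 = 77020.
  i=7: a_7=12, p_7 = 12*10751 + 1305 = 130317, q_7 = 12*77020 + 9349 = 933589.

0/1, 1/7, 6/43, 61/437, 311/2228, 1305/9349, 10751/77020, 130317/933589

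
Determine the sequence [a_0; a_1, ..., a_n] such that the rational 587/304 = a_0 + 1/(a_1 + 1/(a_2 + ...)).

Run the Euclidean algorithm on 587 and 304; the successive quotients are the partial quotients a_0, a_1, ... (each step inverts the fractional part left over by the previous one):
  587 = 1*304 + 283, so a_0 = 1.
  304 = 1*283 + 21, so a_1 = 1.
  283 = 13*21 + 10, so a_2 = 13.
  21 = 2*10 + 1, so a_3 = 2.
  10 = 10*1 + 0, so a_4 = 10.
The remainder reaches 0 after 5 divisions, so the expansion has 5 partial quotients, read off in order.

[1; 1, 13, 2, 10]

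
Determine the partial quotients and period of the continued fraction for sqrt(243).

Write x_i = (sqrt(243) + m_i)/d_i with (m_0, d_0) = (0, 1). a_0 = floor(sqrt(243)) = 15, since 15^2 = 225 <= 243 < 256 = 16^2.
Iterate m_{i+1} = d_i*a_i - m_i, d_{i+1} = (243 - m_{i+1}^2)/d_i, a_{i+1} = floor((a_0 + m_{i+1})/d_{i+1}):
  m_1 = 1*15 - 0 = 15, d_1 = (243 - 15^2)/1 = 18/1 = 18, a_1 = floor((15 + 15)/18) = 1.
  m_2 = 18*1 - 15 = 3, d_2 = (243 - 3^2)/18 = 234/18 = 13, a_2 = floor((15 + 3)/13) = 1.
  m_3 = 13*1 - 3 = 10, d_3 = (243 - 10^2)/13 = 143/13 = 11, a_3 = floor((15 + 10)/11) = 2.
  m_4 = 11*2 - 10 = 12, d_4 = (243 - 12^2)/11 = 99/11 = 9, a_4 = floor((15 + 12)/9) = 3.
  m_5 = 9*3 - 12 = 15, d_5 = (243 - 15^2)/9 = 18/9 = 2, a_5 = floor((15 + 15)/2) = 15.
  m_6 = 2*15 - 15 = 15, d_6 = (243 - 15^2)/2 = 18/2 = 9, a_6 = floor((15 + 15)/9) = 3.
  m_7 = 9*3 - 15 = 12, d_7 = (243 - 12^2)/9 = 99/9 = 11, a_7 = floor((15 + 12)/11) = 2.
  m_8 = 11*2 - 12 = 10, d_8 = (243 - 10^2)/11 = 143/11 = 13, a_8 = floor((15 + 10)/13) = 1.
  m_9 = 13*1 - 10 = 3, d_9 = (243 - 3^2)/13 = 234/13 = 18, a_9 = floor((15 + 3)/18) = 1.
  m_10 = 18*1 - 3 = 15, d_10 = (243 - 15^2)/18 = 18/18 = 1, a_10 = floor((15 + 15)/1) = 30.
  m_11 = 1*30 - 15 = 15, d_11 = (243 - 15^2)/1 = 18/1 = 18: (m_11, d_11) = (m_1, d_1) = (15, 18), so from here the quotients repeat a_1, ..., a_10; the period length is 10.
Hence the expansion of sqrt(243) is a_0 = 15 followed by the repeating block 1, 1, 2, 3, 15, 3, 2, 1, 1, 30 (period 10).

[15; (1, 1, 2, 3, 15, 3, 2, 1, 1, 30)]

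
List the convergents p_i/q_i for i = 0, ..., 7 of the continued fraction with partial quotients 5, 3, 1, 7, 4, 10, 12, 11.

Using the convergent recurrence p_i = a_i*p_{i-1} + p_{i-2}, q_i = a_i*q_{i-1} + q_{i-2} with p_{-2}=0, p_{-1}=1, q_{-2}=1, q_{-1}=0:
  i=0: a_0=5, p_0 = 5*1 + 0 = 5, q_0 = 5*0 + 1 = 1.
  i=1: a_1=3, p_1 = 3*5 + 1 = 16, q_1 = 3*1 + 0 = 3.
  i=2: a_2=1, p_2 = 1*16 + 5 = 21, q_2 = 1*3 + 1 = 4.
  i=3: a_3=7, p_3 = 7*21 + 16 = 163, q_3 = 7*4 + 3 = 31.
  i=4: a_4=4, p_4 = 4*163 + 21 = 673, q_4 = 4*31 + 4 = 128.
  i=5: a_5=10, p_5 = 10*673 + 163 = 6893, q_5 = 10*128 + 31 = 1311.
  i=6: a_6=12, p_6 = 12*6893 + 673 = 83389, q_6 = 12*1311 + 128 = 15860.
  i=7: a_7=11, p_7 = 11*83389 + 6893 = 924172, q_7 = 11*15860 + 1311 = 175771.

5/1, 16/3, 21/4, 163/31, 673/128, 6893/1311, 83389/15860, 924172/175771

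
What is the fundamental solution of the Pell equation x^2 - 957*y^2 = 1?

First expand sqrt(957) as a continued fraction. With x_i = (sqrt(957) + m_i)/d_i and (m_0, d_0) = (0, 1): a_0 = floor(sqrt(957)) = 30, since 30^2 = 900 <= 957 < 961 = 31^2.
Iterate m_{i+1} = d_i*a_i - m_i, d_{i+1} = (957 - m_{i+1}^2)/d_i, a_{i+1} = floor((a_0 + m_{i+1})/d_{i+1}):
  m_1 = 1*30 - 0 = 30, d_1 = (957 - 30^2)/1 = 57/1 = 57, a_1 = floor((30 + 30)/57) = 1.
  m_2 = 57*1 - 30 = 27, d_2 = (957 - 27^2)/57 = 228/57 = 4, a_2 = floor((30 + 27)/4) = 14.
  m_3 = 4*14 - 27 = 29, d_3 = (957 - 29^2)/4 = 116/4 = 29, a_3 = floor((30 + 29)/29) = 2.
  m_4 = 29*2 - 29 = 29, d_4 = (957 - 29^2)/29 = 116/29 = 4, a_4 = floor((30 + 29)/4) = 14.
  m_5 = 4*14 - 29 = 27, d_5 = (957 - 27^2)/4 = 228/4 = 57, a_5 = floor((30 + 27)/57) = 1.
  m_6 = 57*1 - 27 = 30, d_6 = (957 - 30^2)/57 = 57/57 = 1, a_6 = floor((30 + 30)/1) = 60.
  m_7 = 1*60 - 30 = 30, d_7 = (957 - 30^2)/1 = 57/1 = 57: (m_7, d_7) = (m_1, d_1) = (30, 57), so from here the quotients repeat a_1, ..., a_6; the period length is 6.
So sqrt(957) = [30; (1, 14, 2, 14, 1, 60)] with period length k = 6.
k is even, so the fundamental solution of x^2 - 957y^2 = 1 is (p_{k-1}, q_{k-1}) = (p_5, q_5); compute convergents through index 5.
Convergents (p_i = a_i*p_{i-1} + p_{i-2}, q_i = a_i*q_{i-1} + q_{i-2} with p_{-2}=0, p_{-1}=1, q_{-2}=1, q_{-1}=0):
  i=0: a_0=30, p_0 = 30*1 + 0 = 30, q_0 = 30*0 + 1 = 1.
  i=1: a_1=1, p_1 = 1*30 + 1 = 31, q_1 = 1*1 + 0 = 1.
  i=2: a_2=14, p_2 = 14*31 + 30 = 464, q_2 = 14*1 + 1 = 15.
  i=3: a_3=2, p_3 = 2*464 + 31 = 959, q_3 = 2*15 + 1 = 31.
  i=4: a_4=14, p_4 = 14*959 + 464 = 13890, q_4 = 14*31 + 15 = 449.
  i=5: a_5=1, p_5 = 1*13890 + 959 = 14849, q_5 = 1*449 + 31 = 480.
Check: 14849^2 - 957*480^2 = 220492801 - 220492800 = 1, so (x, y) = (14849, 480) solves the equation, and by the theorem it is the least positive solution.

(x, y) = (14849, 480)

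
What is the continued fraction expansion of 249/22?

[11; 3, 7]

Run the Euclidean algorithm on 249 and 22; the successive quotients are the partial quotients a_0, a_1, ... (each step inverts the fractional part left over by the previous one):
  249 = 11*22 + 7, so a_0 = 11.
  22 = 3*7 + 1, so a_1 = 3.
  7 = 7*1 + 0, so a_2 = 7.
The remainder reaches 0 after 3 divisions, so the expansion has 3 partial quotients, read off in order.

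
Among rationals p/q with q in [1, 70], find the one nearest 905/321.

172/61

Expand x = 905/321 as a continued fraction with the Euclidean algorithm:
  905 = 2*321 + 263, so a_0 = 2.
  321 = 1*263 + 58, so a_1 = 1.
  263 = 4*58 + 31, so a_2 = 4.
  58 = 1*31 + 27, so a_3 = 1.
  31 = 1*27 + 4, so a_4 = 1.
  27 = 6*4 + 3, so a_5 = 6.
  4 = 1*3 + 1, so a_6 = 1.
  3 = 3*1 + 0, so a_7 = 3.
so x = [2; 1, 4, 1, 1, 6, 1, 3].
Convergents (p_i = a_i*p_{i-1} + p_{i-2}, q_i = a_i*q_{i-1} + q_{i-2} with p_{-2}=0, p_{-1}=1, q_{-2}=1, q_{-1}=0), until the denominator exceeds 70:
  i=0: a_0=2, p_0 = 2*1 + 0 = 2, q_0 = 2*0 + 1 = 1.
  i=1: a_1=1, p_1 = 1*2 + 1 = 3, q_1 = 1*1 + 0 = 1.
  i=2: a_2=4, p_2 = 4*3 + 2 = 14, q_2 = 4*1 + 1 = 5.
  i=3: a_3=1, p_3 = 1*14 + 3 = 17, q_3 = 1*5 + 1 = 6.
  i=4: a_4=1, p_4 = 1*17 + 14 = 31, q_4 = 1*6 + 5 = 11.
  i=5: a_5=6, p_5 = 6*31 + 17 = 203, q_5 = 6*11 + 6 = 72.
q_5 = 72 > 70, so the last convergent with denominator <= 70 is p_4/q_4 = 31/11.
The closest fraction with denominator <= 70 is either p_4/q_4 or the intermediate fraction (k*p_4 + p_3)/(k*q_4 + q_3) with the largest k >= 1 whose denominator stays <= 70; these approach x as k grows, and every other convergent or intermediate fraction in range is farther away.
Largest k: floor((70 - q_3)/q_4) = floor((70 - 6)/11) = 5.
That gives (5*31 + 17)/(5*11 + 6) = 172/61.
Compare the errors: |x - 31/11| = |905*11 - 31*321|/(321*11) = 4/3531, and |x - 172/61| = |905*61 - 172*321|/(321*61) = 7/19581.
Cross-multiplying, 7*3531 = 24717 < 78324 = 4*19581, so 7/19581 is smaller: the intermediate fraction 172/61 is closer to x than 31/11.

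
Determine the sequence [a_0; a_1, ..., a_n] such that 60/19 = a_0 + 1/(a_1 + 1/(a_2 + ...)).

[3; 6, 3]

Run the Euclidean algorithm on 60 and 19; the successive quotients are the partial quotients a_0, a_1, ... (each step inverts the fractional part left over by the previous one):
  60 = 3*19 + 3, so a_0 = 3.
  19 = 6*3 + 1, so a_1 = 6.
  3 = 3*1 + 0, so a_2 = 3.
The remainder reaches 0 after 3 divisions, so the expansion has 3 partial quotients, read off in order.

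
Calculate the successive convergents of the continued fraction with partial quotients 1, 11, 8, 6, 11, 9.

1/1, 12/11, 97/89, 594/545, 6631/6084, 60273/55301

Using the convergent recurrence p_i = a_i*p_{i-1} + p_{i-2}, q_i = a_i*q_{i-1} + q_{i-2} with p_{-2}=0, p_{-1}=1, q_{-2}=1, q_{-1}=0:
  i=0: a_0=1, p_0 = 1*1 + 0 = 1, q_0 = 1*0 + 1 = 1.
  i=1: a_1=11, p_1 = 11*1 + 1 = 12, q_1 = 11*1 + 0 = 11.
  i=2: a_2=8, p_2 = 8*12 + 1 = 97, q_2 = 8*11 + 1 = 89.
  i=3: a_3=6, p_3 = 6*97 + 12 = 594, q_3 = 6*89 + 11 = 545.
  i=4: a_4=11, p_4 = 11*594 + 97 = 6631, q_4 = 11*545 + 89 = 6084.
  i=5: a_5=9, p_5 = 9*6631 + 594 = 60273, q_5 = 9*6084 + 545 = 55301.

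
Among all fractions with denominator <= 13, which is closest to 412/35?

Expand x = 412/35 as a continued fraction with the Euclidean algorithm:
  412 = 11*35 + 27, so a_0 = 11.
  35 = 1*27 + 8, so a_1 = 1.
  27 = 3*8 + 3, so a_2 = 3.
  8 = 2*3 + 2, so a_3 = 2.
  3 = 1*2 + 1, so a_4 = 1.
  2 = 2*1 + 0, so a_5 = 2.
so x = [11; 1, 3, 2, 1, 2].
Convergents (p_i = a_i*p_{i-1} + p_{i-2}, q_i = a_i*q_{i-1} + q_{i-2} with p_{-2}=0, p_{-1}=1, q_{-2}=1, q_{-1}=0), until the denominator exceeds 13:
  i=0: a_0=11, p_0 = 11*1 + 0 = 11, q_0 = 11*0 + 1 = 1.
  i=1: a_1=1, p_1 = 1*11 + 1 = 12, q_1 = 1*1 + 0 = 1.
  i=2: a_2=3, p_2 = 3*12 + 11 = 47, q_2 = 3*1 + 1 = 4.
  i=3: a_3=2, p_3 = 2*47 + 12 = 106, q_3 = 2*4 + 1 = 9.
  i=4: a_4=1, p_4 = 1*106 + 47 = 153, q_4 = 1*9 + 4 = 13.
  i=5: a_5=2, p_5 = 2*153 + 106 = 412, q_5 = 2*13 + 9 = 35.
q_5 = 35 > 13, so the last convergent with denominator <= 13 is p_4/q_4 = 153/13.
The closest fraction with denominator <= 13 is either p_4/q_4 or the intermediate fraction (k*p_4 + p_3)/(k*q_4 + q_3) with the largest k >= 1 whose denominator stays <= 13; these approach x as k grows, and every other convergent or intermediate fraction in range is farther away.
Largest k: floor((13 - q_3)/q_4) = floor((13 - 9)/13) = 0.
Since k = 0, no intermediate fraction beyond p_4/q_4 has denominator <= 13, so the convergent 153/13 is the closest (its error is |412*13 - 153*35|/(35*13) = 1/455).

153/13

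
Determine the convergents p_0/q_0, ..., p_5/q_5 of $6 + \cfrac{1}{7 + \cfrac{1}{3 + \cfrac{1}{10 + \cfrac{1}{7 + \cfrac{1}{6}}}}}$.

Using the convergent recurrence p_i = a_i*p_{i-1} + p_{i-2}, q_i = a_i*q_{i-1} + q_{i-2} with p_{-2}=0, p_{-1}=1, q_{-2}=1, q_{-1}=0:
  i=0: a_0=6, p_0 = 6*1 + 0 = 6, q_0 = 6*0 + 1 = 1.
  i=1: a_1=7, p_1 = 7*6 + 1 = 43, q_1 = 7*1 + 0 = 7.
  i=2: a_2=3, p_2 = 3*43 + 6 = 135, q_2 = 3*7 + 1 = 22.
  i=3: a_3=10, p_3 = 10*135 + 43 = 1393, q_3 = 10*22 + 7 = 227.
  i=4: a_4=7, p_4 = 7*1393 + 135 = 9886, q_4 = 7*227 + 22 = 1611.
  i=5: a_5=6, p_5 = 6*9886 + 1393 = 60709, q_5 = 6*1611 + 227 = 9893.

6/1, 43/7, 135/22, 1393/227, 9886/1611, 60709/9893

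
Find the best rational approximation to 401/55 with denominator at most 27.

Expand x = 401/55 as a continued fraction with the Euclidean algorithm:
  401 = 7*55 + 16, so a_0 = 7.
  55 = 3*16 + 7, so a_1 = 3.
  16 = 2*7 + 2, so a_2 = 2.
  7 = 3*2 + 1, so a_3 = 3.
  2 = 2*1 + 0, so a_4 = 2.
so x = [7; 3, 2, 3, 2].
Convergents (p_i = a_i*p_{i-1} + p_{i-2}, q_i = a_i*q_{i-1} + q_{i-2} with p_{-2}=0, p_{-1}=1, q_{-2}=1, q_{-1}=0), until the denominator exceeds 27:
  i=0: a_0=7, p_0 = 7*1 + 0 = 7, q_0 = 7*0 + 1 = 1.
  i=1: a_1=3, p_1 = 3*7 + 1 = 22, q_1 = 3*1 + 0 = 3.
  i=2: a_2=2, p_2 = 2*22 + 7 = 51, q_2 = 2*3 + 1 = 7.
  i=3: a_3=3, p_3 = 3*51 + 22 = 175, q_3 = 3*7 + 3 = 24.
  i=4: a_4=2, p_4 = 2*175 + 51 = 401, q_4 = 2*24 + 7 = 55.
q_4 = 55 > 27, so the last convergent with denominator <= 27 is p_3/q_3 = 175/24.
The closest fraction with denominator <= 27 is either p_3/q_3 or the intermediate fraction (k*p_3 + p_2)/(k*q_3 + q_2) with the largest k >= 1 whose denominator stays <= 27; these approach x as k grows, and every other convergent or intermediate fraction in range is farther away.
Largest k: floor((27 - q_2)/q_3) = floor((27 - 7)/24) = 0.
Since k = 0, no intermediate fraction beyond p_3/q_3 has denominator <= 27, so the convergent 175/24 is the closest (its error is |401*24 - 175*55|/(55*24) = 1/1320).

175/24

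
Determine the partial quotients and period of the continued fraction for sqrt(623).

Write x_i = (sqrt(623) + m_i)/d_i with (m_0, d_0) = (0, 1). a_0 = floor(sqrt(623)) = 24, since 24^2 = 576 <= 623 < 625 = 25^2.
Iterate m_{i+1} = d_i*a_i - m_i, d_{i+1} = (623 - m_{i+1}^2)/d_i, a_{i+1} = floor((a_0 + m_{i+1})/d_{i+1}):
  m_1 = 1*24 - 0 = 24, d_1 = (623 - 24^2)/1 = 47/1 = 47, a_1 = floor((24 + 24)/47) = 1.
  m_2 = 47*1 - 24 = 23, d_2 = (623 - 23^2)/47 = 94/47 = 2, a_2 = floor((24 + 23)/2) = 23.
  m_3 = 2*23 - 23 = 23, d_3 = (623 - 23^2)/2 = 94/2 = 47, a_3 = floor((24 + 23)/47) = 1.
  m_4 = 47*1 - 23 = 24, d_4 = (623 - 24^2)/47 = 47/47 = 1, a_4 = floor((24 + 24)/1) = 48.
  m_5 = 1*48 - 24 = 24, d_5 = (623 - 24^2)/1 = 47/1 = 47: (m_5, d_5) = (m_1, d_1) = (24, 47), so from here the quotients repeat a_1, ..., a_4; the period length is 4.
Hence the expansion of sqrt(623) is a_0 = 24 followed by the repeating block 1, 23, 1, 48 (period 4).

[24; (1, 23, 1, 48)]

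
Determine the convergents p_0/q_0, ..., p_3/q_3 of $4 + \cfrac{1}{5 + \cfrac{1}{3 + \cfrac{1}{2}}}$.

Using the convergent recurrence p_i = a_i*p_{i-1} + p_{i-2}, q_i = a_i*q_{i-1} + q_{i-2} with p_{-2}=0, p_{-1}=1, q_{-2}=1, q_{-1}=0:
  i=0: a_0=4, p_0 = 4*1 + 0 = 4, q_0 = 4*0 + 1 = 1.
  i=1: a_1=5, p_1 = 5*4 + 1 = 21, q_1 = 5*1 + 0 = 5.
  i=2: a_2=3, p_2 = 3*21 + 4 = 67, q_2 = 3*5 + 1 = 16.
  i=3: a_3=2, p_3 = 2*67 + 21 = 155, q_3 = 2*16 + 5 = 37.

4/1, 21/5, 67/16, 155/37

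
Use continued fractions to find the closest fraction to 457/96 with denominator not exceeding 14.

62/13

Expand x = 457/96 as a continued fraction with the Euclidean algorithm:
  457 = 4*96 + 73, so a_0 = 4.
  96 = 1*73 + 23, so a_1 = 1.
  73 = 3*23 + 4, so a_2 = 3.
  23 = 5*4 + 3, so a_3 = 5.
  4 = 1*3 + 1, so a_4 = 1.
  3 = 3*1 + 0, so a_5 = 3.
so x = [4; 1, 3, 5, 1, 3].
Convergents (p_i = a_i*p_{i-1} + p_{i-2}, q_i = a_i*q_{i-1} + q_{i-2} with p_{-2}=0, p_{-1}=1, q_{-2}=1, q_{-1}=0), until the denominator exceeds 14:
  i=0: a_0=4, p_0 = 4*1 + 0 = 4, q_0 = 4*0 + 1 = 1.
  i=1: a_1=1, p_1 = 1*4 + 1 = 5, q_1 = 1*1 + 0 = 1.
  i=2: a_2=3, p_2 = 3*5 + 4 = 19, q_2 = 3*1 + 1 = 4.
  i=3: a_3=5, p_3 = 5*19 + 5 = 100, q_3 = 5*4 + 1 = 21.
q_3 = 21 > 14, so the last convergent with denominator <= 14 is p_2/q_2 = 19/4.
The closest fraction with denominator <= 14 is either p_2/q_2 or the intermediate fraction (k*p_2 + p_1)/(k*q_2 + q_1) with the largest k >= 1 whose denominator stays <= 14; these approach x as k grows, and every other convergent or intermediate fraction in range is farther away.
Largest k: floor((14 - q_1)/q_2) = floor((14 - 1)/4) = 3.
That gives (3*19 + 5)/(3*4 + 1) = 62/13.
Compare the errors: |x - 19/4| = |457*4 - 19*96|/(96*4) = 4/384, and |x - 62/13| = |457*13 - 62*96|/(96*13) = 11/1248.
Cross-multiplying, 11*384 = 4224 < 4992 = 4*1248, so 11/1248 is smaller: the intermediate fraction 62/13 is closer to x than 19/4.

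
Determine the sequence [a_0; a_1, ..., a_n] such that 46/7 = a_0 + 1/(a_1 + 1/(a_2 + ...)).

Run the Euclidean algorithm on 46 and 7; the successive quotients are the partial quotients a_0, a_1, ... (each step inverts the fractional part left over by the previous one):
  46 = 6*7 + 4, so a_0 = 6.
  7 = 1*4 + 3, so a_1 = 1.
  4 = 1*3 + 1, so a_2 = 1.
  3 = 3*1 + 0, so a_3 = 3.
The remainder reaches 0 after 4 divisions, so the expansion has 4 partial quotients, read off in order.

[6; 1, 1, 3]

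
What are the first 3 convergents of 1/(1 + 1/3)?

0/1, 1/1, 3/4

Using the convergent recurrence p_i = a_i*p_{i-1} + p_{i-2}, q_i = a_i*q_{i-1} + q_{i-2} with p_{-2}=0, p_{-1}=1, q_{-2}=1, q_{-1}=0:
  i=0: a_0=0, p_0 = 0*1 + 0 = 0, q_0 = 0*0 + 1 = 1.
  i=1: a_1=1, p_1 = 1*0 + 1 = 1, q_1 = 1*1 + 0 = 1.
  i=2: a_2=3, p_2 = 3*1 + 0 = 3, q_2 = 3*1 + 1 = 4.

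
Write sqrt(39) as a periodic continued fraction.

Write x_i = (sqrt(39) + m_i)/d_i with (m_0, d_0) = (0, 1). a_0 = floor(sqrt(39)) = 6, since 6^2 = 36 <= 39 < 49 = 7^2.
Iterate m_{i+1} = d_i*a_i - m_i, d_{i+1} = (39 - m_{i+1}^2)/d_i, a_{i+1} = floor((a_0 + m_{i+1})/d_{i+1}):
  m_1 = 1*6 - 0 = 6, d_1 = (39 - 6^2)/1 = 3/1 = 3, a_1 = floor((6 + 6)/3) = 4.
  m_2 = 3*4 - 6 = 6, d_2 = (39 - 6^2)/3 = 3/3 = 1, a_2 = floor((6 + 6)/1) = 12.
  m_3 = 1*12 - 6 = 6, d_3 = (39 - 6^2)/1 = 3/1 = 3: (m_3, d_3) = (m_1, d_1) = (6, 3), so from here the quotients repeat a_1, a_2; the period length is 2.
Hence the expansion of sqrt(39) is a_0 = 6 followed by the repeating block 4, 12 (period 2).

[6; (4, 12)]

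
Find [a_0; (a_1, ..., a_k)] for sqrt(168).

Write x_i = (sqrt(168) + m_i)/d_i with (m_0, d_0) = (0, 1). a_0 = floor(sqrt(168)) = 12, since 12^2 = 144 <= 168 < 169 = 13^2.
Iterate m_{i+1} = d_i*a_i - m_i, d_{i+1} = (168 - m_{i+1}^2)/d_i, a_{i+1} = floor((a_0 + m_{i+1})/d_{i+1}):
  m_1 = 1*12 - 0 = 12, d_1 = (168 - 12^2)/1 = 24/1 = 24, a_1 = floor((12 + 12)/24) = 1.
  m_2 = 24*1 - 12 = 12, d_2 = (168 - 12^2)/24 = 24/24 = 1, a_2 = floor((12 + 12)/1) = 24.
  m_3 = 1*24 - 12 = 12, d_3 = (168 - 12^2)/1 = 24/1 = 24: (m_3, d_3) = (m_1, d_1) = (12, 24), so from here the quotients repeat a_1, a_2; the period length is 2.
Hence the expansion of sqrt(168) is a_0 = 12 followed by the repeating block 1, 24 (period 2).

[12; (1, 24)]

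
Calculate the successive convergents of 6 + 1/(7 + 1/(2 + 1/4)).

Using the convergent recurrence p_i = a_i*p_{i-1} + p_{i-2}, q_i = a_i*q_{i-1} + q_{i-2} with p_{-2}=0, p_{-1}=1, q_{-2}=1, q_{-1}=0:
  i=0: a_0=6, p_0 = 6*1 + 0 = 6, q_0 = 6*0 + 1 = 1.
  i=1: a_1=7, p_1 = 7*6 + 1 = 43, q_1 = 7*1 + 0 = 7.
  i=2: a_2=2, p_2 = 2*43 + 6 = 92, q_2 = 2*7 + 1 = 15.
  i=3: a_3=4, p_3 = 4*92 + 43 = 411, q_3 = 4*15 + 7 = 67.

6/1, 43/7, 92/15, 411/67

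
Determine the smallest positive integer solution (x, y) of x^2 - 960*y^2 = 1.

(x, y) = (31, 1)

First expand sqrt(960) as a continued fraction. With x_i = (sqrt(960) + m_i)/d_i and (m_0, d_0) = (0, 1): a_0 = floor(sqrt(960)) = 30, since 30^2 = 900 <= 960 < 961 = 31^2.
Iterate m_{i+1} = d_i*a_i - m_i, d_{i+1} = (960 - m_{i+1}^2)/d_i, a_{i+1} = floor((a_0 + m_{i+1})/d_{i+1}):
  m_1 = 1*30 - 0 = 30, d_1 = (960 - 30^2)/1 = 60/1 = 60, a_1 = floor((30 + 30)/60) = 1.
  m_2 = 60*1 - 30 = 30, d_2 = (960 - 30^2)/60 = 60/60 = 1, a_2 = floor((30 + 30)/1) = 60.
  m_3 = 1*60 - 30 = 30, d_3 = (960 - 30^2)/1 = 60/1 = 60: (m_3, d_3) = (m_1, d_1) = (30, 60), so from here the quotients repeat a_1, a_2; the period length is 2.
So sqrt(960) = [30; (1, 60)] with period length k = 2.
k is even, so the fundamental solution of x^2 - 960y^2 = 1 is (p_{k-1}, q_{k-1}) = (p_1, q_1); compute convergents through index 1.
Convergents (p_i = a_i*p_{i-1} + p_{i-2}, q_i = a_i*q_{i-1} + q_{i-2} with p_{-2}=0, p_{-1}=1, q_{-2}=1, q_{-1}=0):
  i=0: a_0=30, p_0 = 30*1 + 0 = 30, q_0 = 30*0 + 1 = 1.
  i=1: a_1=1, p_1 = 1*30 + 1 = 31, q_1 = 1*1 + 0 = 1.
Check: 31^2 - 960*1^2 = 961 - 960 = 1, so (x, y) = (31, 1) solves the equation, and by the theorem it is the least positive solution.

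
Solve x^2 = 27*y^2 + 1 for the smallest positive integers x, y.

First expand sqrt(27) as a continued fraction. With x_i = (sqrt(27) + m_i)/d_i and (m_0, d_0) = (0, 1): a_0 = floor(sqrt(27)) = 5, since 5^2 = 25 <= 27 < 36 = 6^2.
Iterate m_{i+1} = d_i*a_i - m_i, d_{i+1} = (27 - m_{i+1}^2)/d_i, a_{i+1} = floor((a_0 + m_{i+1})/d_{i+1}):
  m_1 = 1*5 - 0 = 5, d_1 = (27 - 5^2)/1 = 2/1 = 2, a_1 = floor((5 + 5)/2) = 5.
  m_2 = 2*5 - 5 = 5, d_2 = (27 - 5^2)/2 = 2/2 = 1, a_2 = floor((5 + 5)/1) = 10.
  m_3 = 1*10 - 5 = 5, d_3 = (27 - 5^2)/1 = 2/1 = 2: (m_3, d_3) = (m_1, d_1) = (5, 2), so from here the quotients repeat a_1, a_2; the period length is 2.
So sqrt(27) = [5; (5, 10)] with period length k = 2.
k is even, so the fundamental solution of x^2 - 27y^2 = 1 is (p_{k-1}, q_{k-1}) = (p_1, q_1); compute convergents through index 1.
Convergents (p_i = a_i*p_{i-1} + p_{i-2}, q_i = a_i*q_{i-1} + q_{i-2} with p_{-2}=0, p_{-1}=1, q_{-2}=1, q_{-1}=0):
  i=0: a_0=5, p_0 = 5*1 + 0 = 5, q_0 = 5*0 + 1 = 1.
  i=1: a_1=5, p_1 = 5*5 + 1 = 26, q_1 = 5*1 + 0 = 5.
Check: 26^2 - 27*5^2 = 676 - 675 = 1, so (x, y) = (26, 5) solves the equation, and by the theorem it is the least positive solution.

(x, y) = (26, 5)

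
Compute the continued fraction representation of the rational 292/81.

[3; 1, 1, 1, 1, 7, 2]

Run the Euclidean algorithm on 292 and 81; the successive quotients are the partial quotients a_0, a_1, ... (each step inverts the fractional part left over by the previous one):
  292 = 3*81 + 49, so a_0 = 3.
  81 = 1*49 + 32, so a_1 = 1.
  49 = 1*32 + 17, so a_2 = 1.
  32 = 1*17 + 15, so a_3 = 1.
  17 = 1*15 + 2, so a_4 = 1.
  15 = 7*2 + 1, so a_5 = 7.
  2 = 2*1 + 0, so a_6 = 2.
The remainder reaches 0 after 7 divisions, so the expansion has 7 partial quotients, read off in order.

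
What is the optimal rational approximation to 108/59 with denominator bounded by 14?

Expand x = 108/59 as a continued fraction with the Euclidean algorithm:
  108 = 1*59 + 49, so a_0 = 1.
  59 = 1*49 + 10, so a_1 = 1.
  49 = 4*10 + 9, so a_2 = 4.
  10 = 1*9 + 1, so a_3 = 1.
  9 = 9*1 + 0, so a_4 = 9.
so x = [1; 1, 4, 1, 9].
Convergents (p_i = a_i*p_{i-1} + p_{i-2}, q_i = a_i*q_{i-1} + q_{i-2} with p_{-2}=0, p_{-1}=1, q_{-2}=1, q_{-1}=0), until the denominator exceeds 14:
  i=0: a_0=1, p_0 = 1*1 + 0 = 1, q_0 = 1*0 + 1 = 1.
  i=1: a_1=1, p_1 = 1*1 + 1 = 2, q_1 = 1*1 + 0 = 1.
  i=2: a_2=4, p_2 = 4*2 + 1 = 9, q_2 = 4*1 + 1 = 5.
  i=3: a_3=1, p_3 = 1*9 + 2 = 11, q_3 = 1*5 + 1 = 6.
  i=4: a_4=9, p_4 = 9*11 + 9 = 108, q_4 = 9*6 + 5 = 59.
q_4 = 59 > 14, so the last convergent with denominator <= 14 is p_3/q_3 = 11/6.
The closest fraction with denominator <= 14 is either p_3/q_3 or the intermediate fraction (k*p_3 + p_2)/(k*q_3 + q_2) with the largest k >= 1 whose denominator stays <= 14; these approach x as k grows, and every other convergent or intermediate fraction in range is farther away.
Largest k: floor((14 - q_2)/q_3) = floor((14 - 5)/6) = 1.
That gives (1*11 + 9)/(1*6 + 5) = 20/11.
Compare the errors: |x - 11/6| = |108*6 - 11*59|/(59*6) = 1/354, and |x - 20/11| = |108*11 - 20*59|/(59*11) = 8/649.
Cross-multiplying, 1*649 = 649 < 2832 = 8*354, so 1/354 is smaller: the convergent 11/6 is closer to x than 20/11.

11/6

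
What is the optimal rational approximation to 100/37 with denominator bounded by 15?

Expand x = 100/37 as a continued fraction with the Euclidean algorithm:
  100 = 2*37 + 26, so a_0 = 2.
  37 = 1*26 + 11, so a_1 = 1.
  26 = 2*11 + 4, so a_2 = 2.
  11 = 2*4 + 3, so a_3 = 2.
  4 = 1*3 + 1, so a_4 = 1.
  3 = 3*1 + 0, so a_5 = 3.
so x = [2; 1, 2, 2, 1, 3].
Convergents (p_i = a_i*p_{i-1} + p_{i-2}, q_i = a_i*q_{i-1} + q_{i-2} with p_{-2}=0, p_{-1}=1, q_{-2}=1, q_{-1}=0), until the denominator exceeds 15:
  i=0: a_0=2, p_0 = 2*1 + 0 = 2, q_0 = 2*0 + 1 = 1.
  i=1: a_1=1, p_1 = 1*2 + 1 = 3, q_1 = 1*1 + 0 = 1.
  i=2: a_2=2, p_2 = 2*3 + 2 = 8, q_2 = 2*1 + 1 = 3.
  i=3: a_3=2, p_3 = 2*8 + 3 = 19, q_3 = 2*3 + 1 = 7.
  i=4: a_4=1, p_4 = 1*19 + 8 = 27, q_4 = 1*7 + 3 = 10.
  i=5: a_5=3, p_5 = 3*27 + 19 = 100, q_5 = 3*10 + 7 = 37.
q_5 = 37 > 15, so the last convergent with denominator <= 15 is p_4/q_4 = 27/10.
The closest fraction with denominator <= 15 is either p_4/q_4 or the intermediate fraction (k*p_4 + p_3)/(k*q_4 + q_3) with the largest k >= 1 whose denominator stays <= 15; these approach x as k grows, and every other convergent or intermediate fraction in range is farther away.
Largest k: floor((15 - q_3)/q_4) = floor((15 - 7)/10) = 0.
Since k = 0, no intermediate fraction beyond p_4/q_4 has denominator <= 15, so the convergent 27/10 is the closest (its error is |100*10 - 27*37|/(37*10) = 1/370).

27/10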